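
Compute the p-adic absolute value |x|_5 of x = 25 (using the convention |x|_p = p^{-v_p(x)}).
|25|_5 = 1/25

Step 1 — compute v_5(x) by factoring powers of 5 out of the numerator and denominator: v_5(25) = 2. Step 2 — apply |x|_p = p^{-v_p(x)} = 5^{-2} = 1/25.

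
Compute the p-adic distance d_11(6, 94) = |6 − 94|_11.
d_11(6, 94) = 1/11

Step 1 — x − y = 6 − 94 = -88. Step 2 — v_11(-88) = 1 (factor: -88 = −(11^1 · 8); the sign does not affect v_p). Step 3 — |x − y|_11 = 11^{-1} = 1/11.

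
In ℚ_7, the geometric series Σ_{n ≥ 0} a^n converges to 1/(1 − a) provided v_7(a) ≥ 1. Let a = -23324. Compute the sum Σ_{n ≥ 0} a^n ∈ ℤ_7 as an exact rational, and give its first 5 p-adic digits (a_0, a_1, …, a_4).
Σ a^n = 1/(1 − a) = 1/23325;  first 5 digits = (1, 0, 0, 2, 4)

v_7(a) = 3 ≥ 1, so the series converges in ℤ_7 to 1/(1 − a) = 1/(1 − (-23324)) = 1/23325. Expand this rational in ℤ_7: compute digits iteratively via d_i = x_i mod 7, x_{i+1} = (x_i − d_i)/7. The first 5 digits are (1, 0, 0, 2, 4).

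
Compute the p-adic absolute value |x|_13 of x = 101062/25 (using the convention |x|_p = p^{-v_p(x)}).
|101062/25|_13 = 1/2197

Step 1 — compute v_13(x) by factoring powers of 13 out of the numerator and denominator: v_13(101062/25) = 3. Step 2 — apply |x|_p = p^{-v_p(x)} = 13^{-3} = 1/2197.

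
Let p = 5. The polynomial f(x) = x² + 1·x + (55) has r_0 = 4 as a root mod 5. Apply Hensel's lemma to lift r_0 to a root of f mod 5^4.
r_3 = 204 (mod 625)

Hensel: r_{i+1} = r_i − f(r_i)·(f′(r_i))^{-1} mod 5^{i+2}, f′(x) = 2x + 1. Iterate:
  r_0 = 4 (mod 5)
  r_1 = 4 (mod 25)
  r_2 = 79 (mod 125)
  r_3 = 204 (mod 625)
Final: r = 204 satisfies f(r) ≡ 0 mod 5^4.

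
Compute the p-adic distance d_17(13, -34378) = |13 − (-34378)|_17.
d_17(13, -34378) = 1/4913

Step 1 — x − y = 13 − (-34378) = 34391. Step 2 — v_17(34391) = 3 (factor: 34391 = (17^3 · 7); the sign does not affect v_p). Step 3 — |x − y|_17 = 17^{-3} = 1/4913.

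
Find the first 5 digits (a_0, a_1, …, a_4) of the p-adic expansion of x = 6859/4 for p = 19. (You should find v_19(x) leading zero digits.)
(a_0, …, a_4) = (0, 0, 0, 5, 14)

v_19(6859/4) = 3, so a_0 = ... = a_2 = 0. Factor out: x = 19^3 · u with u = 1/4 a unit in ℤ_19. Expand u iteratively via a_{v+i} = u_i mod 19, u_{i+1} = (u_i − a_{v+i})/19:
  u_0 = 1/4;  a_3 = 5;  u_1 = (u_0 − 5)/19 = -1/4
  u_1 = -1/4;  a_4 = 14;  u_2 = (u_1 − 14)/19 = -3/4
Digits: (0, 0, 0, 5, 14).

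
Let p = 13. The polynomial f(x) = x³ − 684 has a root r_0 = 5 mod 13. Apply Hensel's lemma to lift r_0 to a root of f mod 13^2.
r_1 = 44 (mod 169)

Hensel: r_{i+1} = r_i − f(r_i)/f′(r_i) mod 13^{i+2}, where f′(x) = 3x². Iterate:
  r_0 = 5 (mod 13)
  r_1 = 44 (mod 169)
Final: r = 44 with f(r) ≡ 0 mod 13^2.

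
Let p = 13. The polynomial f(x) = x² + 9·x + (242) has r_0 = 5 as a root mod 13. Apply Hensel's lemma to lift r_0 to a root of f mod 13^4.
r_3 = 4009 (mod 28561)

Hensel: r_{i+1} = r_i − f(r_i)·(f′(r_i))^{-1} mod 13^{i+2}, f′(x) = 2x + 9. Iterate:
  r_0 = 5 (mod 13)
  r_1 = 122 (mod 169)
  r_2 = 1812 (mod 2197)
  r_3 = 4009 (mod 28561)
Final: r = 4009 satisfies f(r) ≡ 0 mod 13^4.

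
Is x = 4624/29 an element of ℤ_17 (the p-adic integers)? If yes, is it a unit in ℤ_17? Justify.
x ∈ ℤ_17 but not a unit; v_17(x) = 2 > 0

ℤ_17 = {x ∈ ℚ_17 : v_17(x) ≥ 0} and ℤ_17^× = {x ∈ ℤ_17 : v_17(x) = 0}. Here v_17(4624/29) = v_17(num) − v_17(den) = 2; compare against these criteria.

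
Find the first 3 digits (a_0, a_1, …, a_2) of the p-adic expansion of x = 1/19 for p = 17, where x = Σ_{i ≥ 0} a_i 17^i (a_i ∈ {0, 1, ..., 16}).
(a_0, …, a_2) = (9, 12, 10)

v_17(1/19) = 0 (numerator and denominator both coprime to 17), so x ∈ ℤ_17^×. Compute digits iteratively via a_i = x_i mod 17, x_{i+1} = (x_i − a_i)/17, with x_0 = x:
  x_0 = 1/19;  a_0 = 9;  x_1 = (x_0 − 9)/17 = -10/19
  x_1 = -10/19;  a_1 = 12;  x_2 = (x_1 − 12)/17 = -14/19
  x_2 = -14/19;  a_2 = 10;  x_3 = (x_2 − 10)/17 = -12/19
Digits: (9, 12, 10).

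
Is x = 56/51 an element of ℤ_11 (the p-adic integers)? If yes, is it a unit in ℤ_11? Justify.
x ∈ ℤ_11^× (unit); v_11(x) = 0

ℤ_11 = {x ∈ ℚ_11 : v_11(x) ≥ 0} and ℤ_11^× = {x ∈ ℤ_11 : v_11(x) = 0}. Here v_11(56/51) = v_11(num) − v_11(den) = 0; compare against these criteria.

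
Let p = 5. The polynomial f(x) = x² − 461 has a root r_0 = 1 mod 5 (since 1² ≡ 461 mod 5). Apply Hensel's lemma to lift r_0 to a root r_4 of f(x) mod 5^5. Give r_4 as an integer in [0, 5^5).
r_4 = 1031 (mod 3125)

Hensel's recurrence: r_{i+1} = r_i − f(r_i)·(f′(r_i))^{-1} mod 5^{i+2}, with f′(x) = 2x. Iterate:
  r_0 = 1 (mod 5)
  r_1 = 6 (mod 25)
  r_2 = 31 (mod 125)
  r_3 = 406 (mod 625)
  r_4 = 1031 (mod 3125)
Final: r_4 = 1031, and one checks f(r_4) ≡ 0 mod 5^5.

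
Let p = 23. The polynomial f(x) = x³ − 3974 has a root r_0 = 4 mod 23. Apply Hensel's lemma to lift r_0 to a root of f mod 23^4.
r_3 = 44808 (mod 279841)

Hensel: r_{i+1} = r_i − f(r_i)/f′(r_i) mod 23^{i+2}, where f′(x) = 3x². Iterate:
  r_0 = 4 (mod 23)
  r_1 = 372 (mod 529)
  r_2 = 8307 (mod 12167)
  r_3 = 44808 (mod 279841)
Final: r = 44808 with f(r) ≡ 0 mod 23^4.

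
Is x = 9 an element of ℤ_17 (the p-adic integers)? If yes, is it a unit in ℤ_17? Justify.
x ∈ ℤ_17^× (unit); v_17(x) = 0

ℤ_17 = {x ∈ ℚ_17 : v_17(x) ≥ 0} and ℤ_17^× = {x ∈ ℤ_17 : v_17(x) = 0}. Here v_17(9) = v_17(num) − v_17(den) = 0; compare against these criteria.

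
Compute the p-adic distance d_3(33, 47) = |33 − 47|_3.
d_3(33, 47) = 1

Step 1 — x − y = 33 − 47 = -14. Step 2 — v_3(-14) = 0 (factor: -14 = −(3^0 · 14); the sign does not affect v_p). Step 3 — |x − y|_3 = 3^{0} = 1.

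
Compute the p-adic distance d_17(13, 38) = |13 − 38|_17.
d_17(13, 38) = 1

Step 1 — x − y = 13 − 38 = -25. Step 2 — v_17(-25) = 0 (factor: -25 = −(17^0 · 25); the sign does not affect v_p). Step 3 — |x − y|_17 = 17^{0} = 1.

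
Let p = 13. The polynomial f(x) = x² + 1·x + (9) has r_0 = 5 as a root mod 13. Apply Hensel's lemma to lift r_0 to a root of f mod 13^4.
r_3 = 5010 (mod 28561)

Hensel: r_{i+1} = r_i − f(r_i)·(f′(r_i))^{-1} mod 13^{i+2}, f′(x) = 2x + 1. Iterate:
  r_0 = 5 (mod 13)
  r_1 = 109 (mod 169)
  r_2 = 616 (mod 2197)
  r_3 = 5010 (mod 28561)
Final: r = 5010 satisfies f(r) ≡ 0 mod 13^4.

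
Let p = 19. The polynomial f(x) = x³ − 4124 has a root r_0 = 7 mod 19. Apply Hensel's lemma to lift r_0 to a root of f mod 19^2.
r_1 = 45 (mod 361)

Hensel: r_{i+1} = r_i − f(r_i)/f′(r_i) mod 19^{i+2}, where f′(x) = 3x². Iterate:
  r_0 = 7 (mod 19)
  r_1 = 45 (mod 361)
Final: r = 45 with f(r) ≡ 0 mod 19^2.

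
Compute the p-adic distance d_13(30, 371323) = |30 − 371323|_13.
d_13(30, 371323) = 1/371293

Step 1 — x − y = 30 − 371323 = -371293. Step 2 — v_13(-371293) = 5 (factor: -371293 = −(13^5 · 1); the sign does not affect v_p). Step 3 — |x − y|_13 = 13^{-5} = 1/371293.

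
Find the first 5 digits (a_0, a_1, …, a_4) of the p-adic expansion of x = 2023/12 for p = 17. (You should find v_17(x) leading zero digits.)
(a_0, …, a_4) = (0, 0, 2, 7, 1)

v_17(2023/12) = 2, so a_0 = ... = a_1 = 0. Factor out: x = 17^2 · u with u = 7/12 a unit in ℤ_17. Expand u iteratively via a_{v+i} = u_i mod 17, u_{i+1} = (u_i − a_{v+i})/17:
  u_0 = 7/12;  a_2 = 2;  u_1 = (u_0 − 2)/17 = -1/12
  u_1 = -1/12;  a_3 = 7;  u_2 = (u_1 − 7)/17 = -5/12
  u_2 = -5/12;  a_4 = 1;  u_3 = (u_2 − 1)/17 = -1/12
Digits: (0, 0, 2, 7, 1).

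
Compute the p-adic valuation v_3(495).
v_3(495) = 2

v_3(n) is the largest exponent k such that 3^k divides n. Factor out: 495 = 3^2 · 55. (Sign doesn't affect v_p.) So v_3(495) = 2.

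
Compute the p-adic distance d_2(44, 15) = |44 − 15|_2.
d_2(44, 15) = 1

Step 1 — x − y = 44 − 15 = 29. Step 2 — v_2(29) = 0 (factor: 29 = (2^0 · 29); the sign does not affect v_p). Step 3 — |x − y|_2 = 2^{0} = 1.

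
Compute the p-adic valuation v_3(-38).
v_3(-38) = 0

v_3(n) is the largest exponent k such that 3^k divides n. Factor out: -38 = -3^0 · 38. (Sign doesn't affect v_p.) So v_3(-38) = 0.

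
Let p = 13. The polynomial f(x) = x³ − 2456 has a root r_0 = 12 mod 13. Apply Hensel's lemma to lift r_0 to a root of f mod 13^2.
r_1 = 142 (mod 169)

Hensel: r_{i+1} = r_i − f(r_i)/f′(r_i) mod 13^{i+2}, where f′(x) = 3x². Iterate:
  r_0 = 12 (mod 13)
  r_1 = 142 (mod 169)
Final: r = 142 with f(r) ≡ 0 mod 13^2.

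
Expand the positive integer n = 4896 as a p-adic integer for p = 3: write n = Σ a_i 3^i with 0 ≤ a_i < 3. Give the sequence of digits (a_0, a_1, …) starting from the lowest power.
(a_0, a_1, …) = (0, 0, 1, 1, 0, 2, 0, 2)

Repeated division by 3 gives the digits low-to-high: 4896 = 1·3^2 + 1·3^3 + 2·3^5 + 2·3^7. Digit sequence: (0, 0, 1, 1, 0, 2, 0, 2).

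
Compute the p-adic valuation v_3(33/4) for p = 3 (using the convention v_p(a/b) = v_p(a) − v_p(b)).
v_3(33/4) = 1

Factor powers of 3 from the numerator and denominator of the reduced fraction: 33 = 3^1 · 11 and 4 = 3^0 · 4. Apply v_p(a/b) = v_p(a) − v_p(b): v_3(33/4) = 1 − 0 = 1.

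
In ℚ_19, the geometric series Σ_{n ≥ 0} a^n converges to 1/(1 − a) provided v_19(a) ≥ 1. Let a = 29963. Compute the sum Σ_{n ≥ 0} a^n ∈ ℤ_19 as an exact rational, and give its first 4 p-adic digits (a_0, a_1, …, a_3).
Σ a^n = 1/(1 − a) = -1/29962;  first 4 digits = (1, 0, 7, 4)

v_19(a) = 2 ≥ 1, so the series converges in ℤ_19 to 1/(1 − a) = 1/(1 − 29963) = -1/29962. Expand this rational in ℤ_19: compute digits iteratively via d_i = x_i mod 19, x_{i+1} = (x_i − d_i)/19. The first 4 digits are (1, 0, 7, 4).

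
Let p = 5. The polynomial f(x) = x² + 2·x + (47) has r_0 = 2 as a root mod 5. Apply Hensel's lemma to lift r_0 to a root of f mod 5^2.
r_1 = 22 (mod 25)

Hensel: r_{i+1} = r_i − f(r_i)·(f′(r_i))^{-1} mod 5^{i+2}, f′(x) = 2x + 2. Iterate:
  r_0 = 2 (mod 5)
  r_1 = 22 (mod 25)
Final: r = 22 satisfies f(r) ≡ 0 mod 5^2.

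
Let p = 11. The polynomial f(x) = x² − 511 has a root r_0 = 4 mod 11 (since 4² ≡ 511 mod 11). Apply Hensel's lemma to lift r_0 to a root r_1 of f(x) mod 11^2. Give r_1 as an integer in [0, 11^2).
r_1 = 81 (mod 121)

Hensel's recurrence: r_{i+1} = r_i − f(r_i)·(f′(r_i))^{-1} mod 11^{i+2}, with f′(x) = 2x. Iterate:
  r_0 = 4 (mod 11)
  r_1 = 81 (mod 121)
Final: r_1 = 81, and one checks f(r_1) ≡ 0 mod 11^2.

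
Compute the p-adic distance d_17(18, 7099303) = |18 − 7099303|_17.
d_17(18, 7099303) = 1/1419857

Step 1 — x − y = 18 − 7099303 = -7099285. Step 2 — v_17(-7099285) = 5 (factor: -7099285 = −(17^5 · 5); the sign does not affect v_p). Step 3 — |x − y|_17 = 17^{-5} = 1/1419857.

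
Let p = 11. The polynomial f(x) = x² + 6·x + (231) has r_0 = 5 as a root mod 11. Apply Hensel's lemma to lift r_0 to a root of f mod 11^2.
r_1 = 93 (mod 121)

Hensel: r_{i+1} = r_i − f(r_i)·(f′(r_i))^{-1} mod 11^{i+2}, f′(x) = 2x + 6. Iterate:
  r_0 = 5 (mod 11)
  r_1 = 93 (mod 121)
Final: r = 93 satisfies f(r) ≡ 0 mod 11^2.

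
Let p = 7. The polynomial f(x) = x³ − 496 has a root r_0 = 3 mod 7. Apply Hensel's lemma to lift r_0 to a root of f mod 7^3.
r_2 = 318 (mod 343)

Hensel: r_{i+1} = r_i − f(r_i)/f′(r_i) mod 7^{i+2}, where f′(x) = 3x². Iterate:
  r_0 = 3 (mod 7)
  r_1 = 24 (mod 49)
  r_2 = 318 (mod 343)
Final: r = 318 with f(r) ≡ 0 mod 7^3.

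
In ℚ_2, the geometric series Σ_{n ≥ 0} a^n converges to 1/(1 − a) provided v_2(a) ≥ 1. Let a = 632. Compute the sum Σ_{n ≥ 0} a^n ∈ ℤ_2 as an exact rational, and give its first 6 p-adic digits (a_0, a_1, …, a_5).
Σ a^n = 1/(1 − a) = -1/631;  first 6 digits = (1, 0, 0, 1, 1, 1)

v_2(a) = 3 ≥ 1, so the series converges in ℤ_2 to 1/(1 − a) = 1/(1 − 632) = -1/631. Expand this rational in ℤ_2: compute digits iteratively via d_i = x_i mod 2, x_{i+1} = (x_i − d_i)/2. The first 6 digits are (1, 0, 0, 1, 1, 1).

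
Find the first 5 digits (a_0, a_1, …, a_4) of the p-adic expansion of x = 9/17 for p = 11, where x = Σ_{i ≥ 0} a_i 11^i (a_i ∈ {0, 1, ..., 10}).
(a_0, …, a_4) = (7, 2, 3, 1, 7)

v_11(9/17) = 0 (numerator and denominator both coprime to 11), so x ∈ ℤ_11^×. Compute digits iteratively via a_i = x_i mod 11, x_{i+1} = (x_i − a_i)/11, with x_0 = x:
  x_0 = 9/17;  a_0 = 7;  x_1 = (x_0 − 7)/11 = -10/17
  x_1 = -10/17;  a_1 = 2;  x_2 = (x_1 − 2)/11 = -4/17
  x_2 = -4/17;  a_2 = 3;  x_3 = (x_2 − 3)/11 = -5/17
  x_3 = -5/17;  a_3 = 1;  x_4 = (x_3 − 1)/11 = -2/17
  x_4 = -2/17;  a_4 = 7;  x_5 = (x_4 − 7)/11 = -11/17
Digits: (7, 2, 3, 1, 7).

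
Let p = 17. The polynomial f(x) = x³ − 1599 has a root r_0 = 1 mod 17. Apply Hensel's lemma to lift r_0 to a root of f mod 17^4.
r_3 = 30686 (mod 83521)

Hensel: r_{i+1} = r_i − f(r_i)/f′(r_i) mod 17^{i+2}, where f′(x) = 3x². Iterate:
  r_0 = 1 (mod 17)
  r_1 = 52 (mod 289)
  r_2 = 1208 (mod 4913)
  r_3 = 30686 (mod 83521)
Final: r = 30686 with f(r) ≡ 0 mod 17^4.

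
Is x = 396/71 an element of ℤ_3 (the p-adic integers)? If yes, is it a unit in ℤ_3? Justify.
x ∈ ℤ_3 but not a unit; v_3(x) = 2 > 0

ℤ_3 = {x ∈ ℚ_3 : v_3(x) ≥ 0} and ℤ_3^× = {x ∈ ℤ_3 : v_3(x) = 0}. Here v_3(396/71) = v_3(num) − v_3(den) = 2; compare against these criteria.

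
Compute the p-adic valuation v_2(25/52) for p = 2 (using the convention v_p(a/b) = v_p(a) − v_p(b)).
v_2(25/52) = -2

Factor powers of 2 from the numerator and denominator of the reduced fraction: 25 = 2^0 · 25 and 52 = 2^2 · 13. Apply v_p(a/b) = v_p(a) − v_p(b): v_2(25/52) = 0 − 2 = -2.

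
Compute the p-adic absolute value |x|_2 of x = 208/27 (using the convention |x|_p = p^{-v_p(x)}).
|208/27|_2 = 1/16

Step 1 — compute v_2(x) by factoring powers of 2 out of the numerator and denominator: v_2(208/27) = 4. Step 2 — apply |x|_p = p^{-v_p(x)} = 2^{-4} = 1/16.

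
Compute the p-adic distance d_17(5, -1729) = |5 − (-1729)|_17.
d_17(5, -1729) = 1/289

Step 1 — x − y = 5 − (-1729) = 1734. Step 2 — v_17(1734) = 2 (factor: 1734 = (17^2 · 6); the sign does not affect v_p). Step 3 — |x − y|_17 = 17^{-2} = 1/289.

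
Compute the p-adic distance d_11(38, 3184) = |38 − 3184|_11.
d_11(38, 3184) = 1/121

Step 1 — x − y = 38 − 3184 = -3146. Step 2 — v_11(-3146) = 2 (factor: -3146 = −(11^2 · 26); the sign does not affect v_p). Step 3 — |x − y|_11 = 11^{-2} = 1/121.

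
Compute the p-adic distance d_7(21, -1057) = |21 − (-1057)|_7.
d_7(21, -1057) = 1/49

Step 1 — x − y = 21 − (-1057) = 1078. Step 2 — v_7(1078) = 2 (factor: 1078 = (7^2 · 22); the sign does not affect v_p). Step 3 — |x − y|_7 = 7^{-2} = 1/49.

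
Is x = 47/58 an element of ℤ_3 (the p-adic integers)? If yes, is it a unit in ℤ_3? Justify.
x ∈ ℤ_3^× (unit); v_3(x) = 0

ℤ_3 = {x ∈ ℚ_3 : v_3(x) ≥ 0} and ℤ_3^× = {x ∈ ℤ_3 : v_3(x) = 0}. Here v_3(47/58) = v_3(num) − v_3(den) = 0; compare against these criteria.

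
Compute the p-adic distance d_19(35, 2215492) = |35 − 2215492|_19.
d_19(35, 2215492) = 1/130321

Step 1 — x − y = 35 − 2215492 = -2215457. Step 2 — v_19(-2215457) = 4 (factor: -2215457 = −(19^4 · 17); the sign does not affect v_p). Step 3 — |x − y|_19 = 19^{-4} = 1/130321.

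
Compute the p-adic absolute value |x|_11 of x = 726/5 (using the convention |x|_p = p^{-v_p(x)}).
|726/5|_11 = 1/121

Step 1 — compute v_11(x) by factoring powers of 11 out of the numerator and denominator: v_11(726/5) = 2. Step 2 — apply |x|_p = p^{-v_p(x)} = 11^{-2} = 1/121.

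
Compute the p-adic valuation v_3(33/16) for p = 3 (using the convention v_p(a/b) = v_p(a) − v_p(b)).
v_3(33/16) = 1

Factor powers of 3 from the numerator and denominator of the reduced fraction: 33 = 3^1 · 11 and 16 = 3^0 · 16. Apply v_p(a/b) = v_p(a) − v_p(b): v_3(33/16) = 1 − 0 = 1.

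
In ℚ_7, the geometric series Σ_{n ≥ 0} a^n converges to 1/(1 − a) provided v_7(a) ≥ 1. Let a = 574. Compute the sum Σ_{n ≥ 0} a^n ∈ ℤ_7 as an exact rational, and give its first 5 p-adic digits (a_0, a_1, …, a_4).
Σ a^n = 1/(1 − a) = -1/573;  first 5 digits = (1, 5, 1, 2, 2)

v_7(a) = 1 ≥ 1, so the series converges in ℤ_7 to 1/(1 − a) = 1/(1 − 574) = -1/573. Expand this rational in ℤ_7: compute digits iteratively via d_i = x_i mod 7, x_{i+1} = (x_i − d_i)/7. The first 5 digits are (1, 5, 1, 2, 2).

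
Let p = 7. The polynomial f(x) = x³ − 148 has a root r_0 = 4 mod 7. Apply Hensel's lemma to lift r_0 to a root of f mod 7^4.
r_3 = 1929 (mod 2401)

Hensel: r_{i+1} = r_i − f(r_i)/f′(r_i) mod 7^{i+2}, where f′(x) = 3x². Iterate:
  r_0 = 4 (mod 7)
  r_1 = 18 (mod 49)
  r_2 = 214 (mod 343)
  r_3 = 1929 (mod 2401)
Final: r = 1929 with f(r) ≡ 0 mod 7^4.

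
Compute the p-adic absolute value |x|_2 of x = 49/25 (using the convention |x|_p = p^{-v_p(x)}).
|49/25|_2 = 1

Step 1 — compute v_2(x) by factoring powers of 2 out of the numerator and denominator: v_2(49/25) = 0. Step 2 — apply |x|_p = p^{-v_p(x)} = 2^{0} = 1.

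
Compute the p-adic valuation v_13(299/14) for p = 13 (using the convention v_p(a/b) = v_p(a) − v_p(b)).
v_13(299/14) = 1

Factor powers of 13 from the numerator and denominator of the reduced fraction: 299 = 13^1 · 23 and 14 = 13^0 · 14. Apply v_p(a/b) = v_p(a) − v_p(b): v_13(299/14) = 1 − 0 = 1.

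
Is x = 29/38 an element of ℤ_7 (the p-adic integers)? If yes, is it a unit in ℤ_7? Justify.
x ∈ ℤ_7^× (unit); v_7(x) = 0

ℤ_7 = {x ∈ ℚ_7 : v_7(x) ≥ 0} and ℤ_7^× = {x ∈ ℤ_7 : v_7(x) = 0}. Here v_7(29/38) = v_7(num) − v_7(den) = 0; compare against these criteria.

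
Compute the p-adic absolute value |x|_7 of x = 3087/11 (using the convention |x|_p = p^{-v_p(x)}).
|3087/11|_7 = 1/343

Step 1 — compute v_7(x) by factoring powers of 7 out of the numerator and denominator: v_7(3087/11) = 3. Step 2 — apply |x|_p = p^{-v_p(x)} = 7^{-3} = 1/343.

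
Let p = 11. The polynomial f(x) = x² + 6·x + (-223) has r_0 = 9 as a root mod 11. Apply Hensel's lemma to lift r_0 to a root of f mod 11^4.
r_3 = 5256 (mod 14641)

Hensel: r_{i+1} = r_i − f(r_i)·(f′(r_i))^{-1} mod 11^{i+2}, f′(x) = 2x + 6. Iterate:
  r_0 = 9 (mod 11)
  r_1 = 53 (mod 121)
  r_2 = 1263 (mod 1331)
  r_3 = 5256 (mod 14641)
Final: r = 5256 satisfies f(r) ≡ 0 mod 11^4.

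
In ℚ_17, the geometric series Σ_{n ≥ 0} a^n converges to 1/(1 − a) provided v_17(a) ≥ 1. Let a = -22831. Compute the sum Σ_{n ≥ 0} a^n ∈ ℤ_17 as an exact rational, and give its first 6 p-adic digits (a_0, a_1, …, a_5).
Σ a^n = 1/(1 − a) = 1/22832;  first 6 digits = (1, 0, 6, 12, 1, 10)

v_17(a) = 2 ≥ 1, so the series converges in ℤ_17 to 1/(1 − a) = 1/(1 − (-22831)) = 1/22832. Expand this rational in ℤ_17: compute digits iteratively via d_i = x_i mod 17, x_{i+1} = (x_i − d_i)/17. The first 6 digits are (1, 0, 6, 12, 1, 10).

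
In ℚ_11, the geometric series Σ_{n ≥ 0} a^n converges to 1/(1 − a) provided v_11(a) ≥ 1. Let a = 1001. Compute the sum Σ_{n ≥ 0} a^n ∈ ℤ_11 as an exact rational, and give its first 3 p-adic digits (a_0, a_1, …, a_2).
Σ a^n = 1/(1 − a) = -1/1000;  first 3 digits = (1, 3, 6)

v_11(a) = 1 ≥ 1, so the series converges in ℤ_11 to 1/(1 − a) = 1/(1 − 1001) = -1/1000. Expand this rational in ℤ_11: compute digits iteratively via d_i = x_i mod 11, x_{i+1} = (x_i − d_i)/11. The first 3 digits are (1, 3, 6).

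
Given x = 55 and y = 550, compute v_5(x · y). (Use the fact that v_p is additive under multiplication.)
v_5(30250) = 3

v_p(x) = 1 (factor: 55 = 5^1 · 11); v_p(y) = 2 (factor: 550 = 5^2 · 22). Additivity: v_p(xy) = v_p(x) + v_p(y) = 1 + 2 = 3. (Direct check: xy = 30250 = 5^3 · (242).)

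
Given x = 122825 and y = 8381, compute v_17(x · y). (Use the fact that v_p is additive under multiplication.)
v_17(1029396325) = 5

v_p(x) = 3 (factor: 122825 = 17^3 · 25); v_p(y) = 2 (factor: 8381 = 17^2 · 29). Additivity: v_p(xy) = v_p(x) + v_p(y) = 3 + 2 = 5. (Direct check: xy = 1029396325 = 17^5 · (725).)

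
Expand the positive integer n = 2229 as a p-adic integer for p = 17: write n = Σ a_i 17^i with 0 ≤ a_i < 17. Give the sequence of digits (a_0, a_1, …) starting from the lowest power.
(a_0, a_1, …) = (2, 12, 7)

Repeated division by 17 gives the digits low-to-high: 2229 = 2 + 12·17^1 + 7·17^2. Digit sequence: (2, 12, 7).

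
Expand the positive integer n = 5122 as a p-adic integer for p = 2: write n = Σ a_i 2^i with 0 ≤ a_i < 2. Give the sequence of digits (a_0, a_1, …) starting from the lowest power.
(a_0, a_1, …) = (0, 1, 0, 0, 0, 0, 0, 0, 0, 0, 1, 0, 1)

Repeated division by 2 gives the digits low-to-high: 5122 = 1·2^1 + 1·2^10 + 1·2^12. Digit sequence: (0, 1, 0, 0, 0, 0, 0, 0, 0, 0, 1, 0, 1).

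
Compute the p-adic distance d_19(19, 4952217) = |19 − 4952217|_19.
d_19(19, 4952217) = 1/2476099

Step 1 — x − y = 19 − 4952217 = -4952198. Step 2 — v_19(-4952198) = 5 (factor: -4952198 = −(19^5 · 2); the sign does not affect v_p). Step 3 — |x − y|_19 = 19^{-5} = 1/2476099.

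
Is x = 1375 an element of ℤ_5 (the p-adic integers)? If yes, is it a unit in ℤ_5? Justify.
x ∈ ℤ_5 but not a unit; v_5(x) = 3 > 0

ℤ_5 = {x ∈ ℚ_5 : v_5(x) ≥ 0} and ℤ_5^× = {x ∈ ℤ_5 : v_5(x) = 0}. Here v_5(1375) = v_5(num) − v_5(den) = 3; compare against these criteria.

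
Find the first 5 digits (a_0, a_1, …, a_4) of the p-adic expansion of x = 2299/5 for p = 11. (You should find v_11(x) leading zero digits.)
(a_0, …, a_4) = (0, 0, 6, 2, 2)

v_11(2299/5) = 2, so a_0 = ... = a_1 = 0. Factor out: x = 11^2 · u with u = 19/5 a unit in ℤ_11. Expand u iteratively via a_{v+i} = u_i mod 11, u_{i+1} = (u_i − a_{v+i})/11:
  u_0 = 19/5;  a_2 = 6;  u_1 = (u_0 − 6)/11 = -1/5
  u_1 = -1/5;  a_3 = 2;  u_2 = (u_1 − 2)/11 = -1/5
  u_2 = -1/5;  a_4 = 2;  u_3 = (u_2 − 2)/11 = -1/5
Digits: (0, 0, 6, 2, 2).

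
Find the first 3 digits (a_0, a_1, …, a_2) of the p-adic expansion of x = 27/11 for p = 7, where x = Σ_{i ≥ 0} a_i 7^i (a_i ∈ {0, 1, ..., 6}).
(a_0, …, a_2) = (5, 6, 1)

v_7(27/11) = 0 (numerator and denominator both coprime to 7), so x ∈ ℤ_7^×. Compute digits iteratively via a_i = x_i mod 7, x_{i+1} = (x_i − a_i)/7, with x_0 = x:
  x_0 = 27/11;  a_0 = 5;  x_1 = (x_0 − 5)/7 = -4/11
  x_1 = -4/11;  a_1 = 6;  x_2 = (x_1 − 6)/7 = -10/11
  x_2 = -10/11;  a_2 = 1;  x_3 = (x_2 − 1)/7 = -3/11
Digits: (5, 6, 1).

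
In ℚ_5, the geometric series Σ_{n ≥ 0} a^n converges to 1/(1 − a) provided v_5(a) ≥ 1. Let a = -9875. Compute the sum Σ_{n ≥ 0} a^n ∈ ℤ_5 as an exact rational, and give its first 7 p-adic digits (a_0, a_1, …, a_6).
Σ a^n = 1/(1 − a) = 1/9876;  first 7 digits = (1, 0, 0, 1, 4, 1, 0)

v_5(a) = 3 ≥ 1, so the series converges in ℤ_5 to 1/(1 − a) = 1/(1 − (-9875)) = 1/9876. Expand this rational in ℤ_5: compute digits iteratively via d_i = x_i mod 5, x_{i+1} = (x_i − d_i)/5. The first 7 digits are (1, 0, 0, 1, 4, 1, 0).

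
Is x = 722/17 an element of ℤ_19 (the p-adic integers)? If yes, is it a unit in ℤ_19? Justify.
x ∈ ℤ_19 but not a unit; v_19(x) = 2 > 0

ℤ_19 = {x ∈ ℚ_19 : v_19(x) ≥ 0} and ℤ_19^× = {x ∈ ℤ_19 : v_19(x) = 0}. Here v_19(722/17) = v_19(num) − v_19(den) = 2; compare against these criteria.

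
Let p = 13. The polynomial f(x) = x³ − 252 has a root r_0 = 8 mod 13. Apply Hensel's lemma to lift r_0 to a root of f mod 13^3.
r_2 = 151 (mod 2197)

Hensel: r_{i+1} = r_i − f(r_i)/f′(r_i) mod 13^{i+2}, where f′(x) = 3x². Iterate:
  r_0 = 8 (mod 13)
  r_1 = 151 (mod 169)
  r_2 = 151 (mod 2197)
Final: r = 151 with f(r) ≡ 0 mod 13^3.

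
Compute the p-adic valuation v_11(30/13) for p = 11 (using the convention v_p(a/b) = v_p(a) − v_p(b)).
v_11(30/13) = 0

Factor powers of 11 from the numerator and denominator of the reduced fraction: 30 = 11^0 · 30 and 13 = 11^0 · 13. Apply v_p(a/b) = v_p(a) − v_p(b): v_11(30/13) = 0 − 0 = 0.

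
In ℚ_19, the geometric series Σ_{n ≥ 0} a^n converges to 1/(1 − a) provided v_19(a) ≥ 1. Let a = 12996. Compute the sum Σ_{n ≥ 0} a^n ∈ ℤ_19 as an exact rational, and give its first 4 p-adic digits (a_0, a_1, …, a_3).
Σ a^n = 1/(1 − a) = -1/12995;  first 4 digits = (1, 0, 17, 1)

v_19(a) = 2 ≥ 1, so the series converges in ℤ_19 to 1/(1 − a) = 1/(1 − 12996) = -1/12995. Expand this rational in ℤ_19: compute digits iteratively via d_i = x_i mod 19, x_{i+1} = (x_i − d_i)/19. The first 4 digits are (1, 0, 17, 1).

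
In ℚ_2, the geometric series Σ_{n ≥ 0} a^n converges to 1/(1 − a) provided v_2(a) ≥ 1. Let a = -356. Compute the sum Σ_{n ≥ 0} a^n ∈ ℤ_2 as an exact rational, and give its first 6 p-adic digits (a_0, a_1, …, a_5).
Σ a^n = 1/(1 − a) = 1/357;  first 6 digits = (1, 0, 1, 1, 0, 1)

v_2(a) = 2 ≥ 1, so the series converges in ℤ_2 to 1/(1 − a) = 1/(1 − (-356)) = 1/357. Expand this rational in ℤ_2: compute digits iteratively via d_i = x_i mod 2, x_{i+1} = (x_i − d_i)/2. The first 6 digits are (1, 0, 1, 1, 0, 1).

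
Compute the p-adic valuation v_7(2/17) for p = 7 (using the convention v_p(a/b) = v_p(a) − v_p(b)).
v_7(2/17) = 0

Factor powers of 7 from the numerator and denominator of the reduced fraction: 2 = 7^0 · 2 and 17 = 7^0 · 17. Apply v_p(a/b) = v_p(a) − v_p(b): v_7(2/17) = 0 − 0 = 0.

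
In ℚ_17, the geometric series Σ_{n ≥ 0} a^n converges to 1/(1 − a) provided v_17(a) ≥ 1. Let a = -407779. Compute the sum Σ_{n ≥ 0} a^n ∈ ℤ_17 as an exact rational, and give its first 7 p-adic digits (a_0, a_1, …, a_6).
Σ a^n = 1/(1 − a) = 1/407780;  first 7 digits = (1, 0, 0, 2, 12, 16, 3)

v_17(a) = 3 ≥ 1, so the series converges in ℤ_17 to 1/(1 − a) = 1/(1 − (-407779)) = 1/407780. Expand this rational in ℤ_17: compute digits iteratively via d_i = x_i mod 17, x_{i+1} = (x_i − d_i)/17. The first 7 digits are (1, 0, 0, 2, 12, 16, 3).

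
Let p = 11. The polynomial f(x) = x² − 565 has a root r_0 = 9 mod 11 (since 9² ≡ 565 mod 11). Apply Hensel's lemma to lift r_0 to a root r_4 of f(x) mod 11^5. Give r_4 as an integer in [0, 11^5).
r_4 = 79748 (mod 161051)

Hensel's recurrence: r_{i+1} = r_i − f(r_i)·(f′(r_i))^{-1} mod 11^{i+2}, with f′(x) = 2x. Iterate:
  r_0 = 9 (mod 11)
  r_1 = 9 (mod 121)
  r_2 = 1219 (mod 1331)
  r_3 = 6543 (mod 14641)
  r_4 = 79748 (mod 161051)
Final: r_4 = 79748, and one checks f(r_4) ≡ 0 mod 11^5.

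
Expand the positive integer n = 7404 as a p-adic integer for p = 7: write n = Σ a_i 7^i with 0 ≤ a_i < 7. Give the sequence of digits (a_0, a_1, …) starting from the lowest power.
(a_0, a_1, …) = (5, 0, 4, 0, 3)

Repeated division by 7 gives the digits low-to-high: 7404 = 5 + 4·7^2 + 3·7^4. Digit sequence: (5, 0, 4, 0, 3).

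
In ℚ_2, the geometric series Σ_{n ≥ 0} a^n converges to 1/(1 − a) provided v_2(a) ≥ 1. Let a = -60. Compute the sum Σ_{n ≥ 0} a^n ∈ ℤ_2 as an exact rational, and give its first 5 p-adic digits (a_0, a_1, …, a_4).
Σ a^n = 1/(1 − a) = 1/61;  first 5 digits = (1, 0, 1, 0, 1)

v_2(a) = 2 ≥ 1, so the series converges in ℤ_2 to 1/(1 − a) = 1/(1 − (-60)) = 1/61. Expand this rational in ℤ_2: compute digits iteratively via d_i = x_i mod 2, x_{i+1} = (x_i − d_i)/2. The first 5 digits are (1, 0, 1, 0, 1).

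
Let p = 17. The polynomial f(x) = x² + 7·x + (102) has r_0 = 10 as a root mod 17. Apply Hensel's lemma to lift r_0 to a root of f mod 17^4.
r_3 = 79978 (mod 83521)

Hensel: r_{i+1} = r_i − f(r_i)·(f′(r_i))^{-1} mod 17^{i+2}, f′(x) = 2x + 7. Iterate:
  r_0 = 10 (mod 17)
  r_1 = 214 (mod 289)
  r_2 = 1370 (mod 4913)
  r_3 = 79978 (mod 83521)
Final: r = 79978 satisfies f(r) ≡ 0 mod 17^4.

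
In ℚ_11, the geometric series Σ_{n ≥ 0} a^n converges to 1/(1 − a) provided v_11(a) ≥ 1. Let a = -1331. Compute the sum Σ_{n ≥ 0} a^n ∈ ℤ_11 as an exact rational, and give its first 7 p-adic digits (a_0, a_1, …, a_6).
Σ a^n = 1/(1 − a) = 1/1332;  first 7 digits = (1, 0, 0, 10, 10, 10, 0)

v_11(a) = 3 ≥ 1, so the series converges in ℤ_11 to 1/(1 − a) = 1/(1 − (-1331)) = 1/1332. Expand this rational in ℤ_11: compute digits iteratively via d_i = x_i mod 11, x_{i+1} = (x_i − d_i)/11. The first 7 digits are (1, 0, 0, 10, 10, 10, 0).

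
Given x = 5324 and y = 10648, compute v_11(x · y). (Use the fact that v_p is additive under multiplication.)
v_11(56689952) = 6

v_p(x) = 3 (factor: 5324 = 11^3 · 4); v_p(y) = 3 (factor: 10648 = 11^3 · 8). Additivity: v_p(xy) = v_p(x) + v_p(y) = 3 + 3 = 6. (Direct check: xy = 56689952 = 11^6 · (32).)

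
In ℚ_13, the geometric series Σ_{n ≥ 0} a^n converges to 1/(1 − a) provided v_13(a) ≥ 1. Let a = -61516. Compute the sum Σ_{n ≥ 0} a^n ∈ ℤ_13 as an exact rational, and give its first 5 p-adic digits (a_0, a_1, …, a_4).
Σ a^n = 1/(1 − a) = 1/61517;  first 5 digits = (1, 0, 0, 11, 10)

v_13(a) = 3 ≥ 1, so the series converges in ℤ_13 to 1/(1 − a) = 1/(1 − (-61516)) = 1/61517. Expand this rational in ℤ_13: compute digits iteratively via d_i = x_i mod 13, x_{i+1} = (x_i − d_i)/13. The first 5 digits are (1, 0, 0, 11, 10).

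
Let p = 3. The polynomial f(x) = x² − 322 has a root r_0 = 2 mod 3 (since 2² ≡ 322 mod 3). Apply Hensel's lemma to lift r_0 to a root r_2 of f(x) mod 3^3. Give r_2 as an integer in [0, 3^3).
r_2 = 5 (mod 27)

Hensel's recurrence: r_{i+1} = r_i − f(r_i)·(f′(r_i))^{-1} mod 3^{i+2}, with f′(x) = 2x. Iterate:
  r_0 = 2 (mod 3)
  r_1 = 5 (mod 9)
  r_2 = 5 (mod 27)
Final: r_2 = 5, and one checks f(r_2) ≡ 0 mod 3^3.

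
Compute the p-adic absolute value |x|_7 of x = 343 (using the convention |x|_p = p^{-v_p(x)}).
|343|_7 = 1/343

Step 1 — compute v_7(x) by factoring powers of 7 out of the numerator and denominator: v_7(343) = 3. Step 2 — apply |x|_p = p^{-v_p(x)} = 7^{-3} = 1/343.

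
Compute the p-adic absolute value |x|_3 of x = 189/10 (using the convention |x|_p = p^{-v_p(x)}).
|189/10|_3 = 1/27

Step 1 — compute v_3(x) by factoring powers of 3 out of the numerator and denominator: v_3(189/10) = 3. Step 2 — apply |x|_p = p^{-v_p(x)} = 3^{-3} = 1/27.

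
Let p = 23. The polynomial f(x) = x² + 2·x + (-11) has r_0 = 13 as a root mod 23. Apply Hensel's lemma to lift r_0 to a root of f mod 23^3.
r_2 = 1140 (mod 12167)

Hensel: r_{i+1} = r_i − f(r_i)·(f′(r_i))^{-1} mod 23^{i+2}, f′(x) = 2x + 2. Iterate:
  r_0 = 13 (mod 23)
  r_1 = 82 (mod 529)
  r_2 = 1140 (mod 12167)
Final: r = 1140 satisfies f(r) ≡ 0 mod 23^3.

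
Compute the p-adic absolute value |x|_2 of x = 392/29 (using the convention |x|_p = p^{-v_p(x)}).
|392/29|_2 = 1/8

Step 1 — compute v_2(x) by factoring powers of 2 out of the numerator and denominator: v_2(392/29) = 3. Step 2 — apply |x|_p = p^{-v_p(x)} = 2^{-3} = 1/8.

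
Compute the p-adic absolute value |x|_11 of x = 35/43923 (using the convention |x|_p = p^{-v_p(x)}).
|35/43923|_11 = 14641

Step 1 — compute v_11(x) by factoring powers of 11 out of the numerator and denominator: v_11(35/43923) = -4. Step 2 — apply |x|_p = p^{-v_p(x)} = 11^{4} = 14641.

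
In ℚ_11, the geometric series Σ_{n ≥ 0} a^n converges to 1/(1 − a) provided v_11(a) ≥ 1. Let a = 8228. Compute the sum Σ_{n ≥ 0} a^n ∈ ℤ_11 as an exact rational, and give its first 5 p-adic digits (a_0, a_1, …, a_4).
Σ a^n = 1/(1 − a) = -1/8227;  first 5 digits = (1, 0, 2, 6, 4)

v_11(a) = 2 ≥ 1, so the series converges in ℤ_11 to 1/(1 − a) = 1/(1 − 8228) = -1/8227. Expand this rational in ℤ_11: compute digits iteratively via d_i = x_i mod 11, x_{i+1} = (x_i − d_i)/11. The first 5 digits are (1, 0, 2, 6, 4).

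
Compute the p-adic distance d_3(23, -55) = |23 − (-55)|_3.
d_3(23, -55) = 1/3

Step 1 — x − y = 23 − (-55) = 78. Step 2 — v_3(78) = 1 (factor: 78 = (3^1 · 26); the sign does not affect v_p). Step 3 — |x − y|_3 = 3^{-1} = 1/3.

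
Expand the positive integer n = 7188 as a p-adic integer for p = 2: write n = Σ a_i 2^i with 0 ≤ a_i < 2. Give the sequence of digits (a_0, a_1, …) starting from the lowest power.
(a_0, a_1, …) = (0, 0, 1, 0, 1, 0, 0, 0, 0, 0, 1, 1, 1)

Repeated division by 2 gives the digits low-to-high: 7188 = 1·2^2 + 1·2^4 + 1·2^10 + 1·2^11 + 1·2^12. Digit sequence: (0, 0, 1, 0, 1, 0, 0, 0, 0, 0, 1, 1, 1).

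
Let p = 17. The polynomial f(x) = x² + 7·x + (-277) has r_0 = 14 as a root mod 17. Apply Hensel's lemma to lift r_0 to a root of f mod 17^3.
r_2 = 286 (mod 4913)

Hensel: r_{i+1} = r_i − f(r_i)·(f′(r_i))^{-1} mod 17^{i+2}, f′(x) = 2x + 7. Iterate:
  r_0 = 14 (mod 17)
  r_1 = 286 (mod 289)
  r_2 = 286 (mod 4913)
Final: r = 286 satisfies f(r) ≡ 0 mod 17^3.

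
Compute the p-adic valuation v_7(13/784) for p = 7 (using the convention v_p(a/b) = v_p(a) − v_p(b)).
v_7(13/784) = -2

Factor powers of 7 from the numerator and denominator of the reduced fraction: 13 = 7^0 · 13 and 784 = 7^2 · 16. Apply v_p(a/b) = v_p(a) − v_p(b): v_7(13/784) = 0 − 2 = -2.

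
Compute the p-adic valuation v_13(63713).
v_13(63713) = 3

v_13(n) is the largest exponent k such that 13^k divides n. Factor out: 63713 = 13^3 · 29. (Sign doesn't affect v_p.) So v_13(63713) = 3.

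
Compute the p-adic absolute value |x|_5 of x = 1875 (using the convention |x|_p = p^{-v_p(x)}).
|1875|_5 = 1/625

Step 1 — compute v_5(x) by factoring powers of 5 out of the numerator and denominator: v_5(1875) = 4. Step 2 — apply |x|_p = p^{-v_p(x)} = 5^{-4} = 1/625.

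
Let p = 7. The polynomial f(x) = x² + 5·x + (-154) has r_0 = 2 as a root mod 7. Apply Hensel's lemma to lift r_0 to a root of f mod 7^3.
r_2 = 121 (mod 343)

Hensel: r_{i+1} = r_i − f(r_i)·(f′(r_i))^{-1} mod 7^{i+2}, f′(x) = 2x + 5. Iterate:
  r_0 = 2 (mod 7)
  r_1 = 23 (mod 49)
  r_2 = 121 (mod 343)
Final: r = 121 satisfies f(r) ≡ 0 mod 7^3.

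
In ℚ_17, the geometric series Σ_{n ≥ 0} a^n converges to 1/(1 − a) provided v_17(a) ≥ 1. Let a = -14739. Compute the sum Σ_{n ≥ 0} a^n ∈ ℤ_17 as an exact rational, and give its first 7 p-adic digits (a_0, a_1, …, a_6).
Σ a^n = 1/(1 − a) = 1/14740;  first 7 digits = (1, 0, 0, 14, 16, 16, 8)

v_17(a) = 3 ≥ 1, so the series converges in ℤ_17 to 1/(1 − a) = 1/(1 − (-14739)) = 1/14740. Expand this rational in ℤ_17: compute digits iteratively via d_i = x_i mod 17, x_{i+1} = (x_i − d_i)/17. The first 7 digits are (1, 0, 0, 14, 16, 16, 8).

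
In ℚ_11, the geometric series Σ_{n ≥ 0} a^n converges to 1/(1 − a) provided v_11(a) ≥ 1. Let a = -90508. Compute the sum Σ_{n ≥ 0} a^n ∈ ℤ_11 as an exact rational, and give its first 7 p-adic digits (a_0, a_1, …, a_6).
Σ a^n = 1/(1 − a) = 1/90509;  first 7 digits = (1, 0, 0, 9, 4, 10, 3)

v_11(a) = 3 ≥ 1, so the series converges in ℤ_11 to 1/(1 − a) = 1/(1 − (-90508)) = 1/90509. Expand this rational in ℤ_11: compute digits iteratively via d_i = x_i mod 11, x_{i+1} = (x_i − d_i)/11. The first 7 digits are (1, 0, 0, 9, 4, 10, 3).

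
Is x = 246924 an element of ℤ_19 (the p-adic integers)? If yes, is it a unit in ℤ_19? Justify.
x ∈ ℤ_19 but not a unit; v_19(x) = 3 > 0

ℤ_19 = {x ∈ ℚ_19 : v_19(x) ≥ 0} and ℤ_19^× = {x ∈ ℤ_19 : v_19(x) = 0}. Here v_19(246924) = v_19(num) − v_19(den) = 3; compare against these criteria.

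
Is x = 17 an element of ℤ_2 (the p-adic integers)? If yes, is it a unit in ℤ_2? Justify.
x ∈ ℤ_2^× (unit); v_2(x) = 0

ℤ_2 = {x ∈ ℚ_2 : v_2(x) ≥ 0} and ℤ_2^× = {x ∈ ℤ_2 : v_2(x) = 0}. Here v_2(17) = v_2(num) − v_2(den) = 0; compare against these criteria.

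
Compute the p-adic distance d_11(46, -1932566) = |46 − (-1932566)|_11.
d_11(46, -1932566) = 1/161051

Step 1 — x − y = 46 − (-1932566) = 1932612. Step 2 — v_11(1932612) = 5 (factor: 1932612 = (11^5 · 12); the sign does not affect v_p). Step 3 — |x − y|_11 = 11^{-5} = 1/161051.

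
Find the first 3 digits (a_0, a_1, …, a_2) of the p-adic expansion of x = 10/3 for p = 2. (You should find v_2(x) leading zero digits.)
(a_0, …, a_2) = (0, 1, 1)

v_2(10/3) = 1, so a_0 = ... = a_0 = 0. Factor out: x = 2^1 · u with u = 5/3 a unit in ℤ_2. Expand u iteratively via a_{v+i} = u_i mod 2, u_{i+1} = (u_i − a_{v+i})/2:
  u_0 = 5/3;  a_1 = 1;  u_1 = (u_0 − 1)/2 = 1/3
  u_1 = 1/3;  a_2 = 1;  u_2 = (u_1 − 1)/2 = -1/3
Digits: (0, 1, 1).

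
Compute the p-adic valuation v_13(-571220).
v_13(-571220) = 4

v_13(n) is the largest exponent k such that 13^k divides n. Factor out: -571220 = -13^4 · 20. (Sign doesn't affect v_p.) So v_13(-571220) = 4.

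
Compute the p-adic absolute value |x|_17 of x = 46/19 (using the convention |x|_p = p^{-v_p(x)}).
|46/19|_17 = 1

Step 1 — compute v_17(x) by factoring powers of 17 out of the numerator and denominator: v_17(46/19) = 0. Step 2 — apply |x|_p = p^{-v_p(x)} = 17^{0} = 1.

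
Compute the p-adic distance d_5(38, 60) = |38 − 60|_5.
d_5(38, 60) = 1

Step 1 — x − y = 38 − 60 = -22. Step 2 — v_5(-22) = 0 (factor: -22 = −(5^0 · 22); the sign does not affect v_p). Step 3 — |x − y|_5 = 5^{0} = 1.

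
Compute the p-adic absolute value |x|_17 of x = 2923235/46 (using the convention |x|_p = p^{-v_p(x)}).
|2923235/46|_17 = 1/83521

Step 1 — compute v_17(x) by factoring powers of 17 out of the numerator and denominator: v_17(2923235/46) = 4. Step 2 — apply |x|_p = p^{-v_p(x)} = 17^{-4} = 1/83521.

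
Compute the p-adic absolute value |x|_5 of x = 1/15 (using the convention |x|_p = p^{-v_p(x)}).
|1/15|_5 = 5

Step 1 — compute v_5(x) by factoring powers of 5 out of the numerator and denominator: v_5(1/15) = -1. Step 2 — apply |x|_p = p^{-v_p(x)} = 5^{1} = 5.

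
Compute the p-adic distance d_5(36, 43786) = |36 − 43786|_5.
d_5(36, 43786) = 1/3125

Step 1 — x − y = 36 − 43786 = -43750. Step 2 — v_5(-43750) = 5 (factor: -43750 = −(5^5 · 14); the sign does not affect v_p). Step 3 — |x − y|_5 = 5^{-5} = 1/3125.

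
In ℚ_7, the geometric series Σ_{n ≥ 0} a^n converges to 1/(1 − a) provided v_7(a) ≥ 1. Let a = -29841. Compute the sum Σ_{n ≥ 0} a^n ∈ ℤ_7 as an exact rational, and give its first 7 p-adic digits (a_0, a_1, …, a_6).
Σ a^n = 1/(1 − a) = 1/29842;  first 7 digits = (1, 0, 0, 4, 1, 5, 1)

v_7(a) = 3 ≥ 1, so the series converges in ℤ_7 to 1/(1 − a) = 1/(1 − (-29841)) = 1/29842. Expand this rational in ℤ_7: compute digits iteratively via d_i = x_i mod 7, x_{i+1} = (x_i − d_i)/7. The first 7 digits are (1, 0, 0, 4, 1, 5, 1).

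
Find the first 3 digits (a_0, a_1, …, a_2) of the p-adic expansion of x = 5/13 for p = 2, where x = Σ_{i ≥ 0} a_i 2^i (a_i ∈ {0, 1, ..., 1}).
(a_0, …, a_2) = (1, 0, 0)

v_2(5/13) = 0 (numerator and denominator both coprime to 2), so x ∈ ℤ_2^×. Compute digits iteratively via a_i = x_i mod 2, x_{i+1} = (x_i − a_i)/2, with x_0 = x:
  x_0 = 5/13;  a_0 = 1;  x_1 = (x_0 − 1)/2 = -4/13
  x_1 = -4/13;  a_1 = 0;  x_2 = (x_1 − 0)/2 = -2/13
  x_2 = -2/13;  a_2 = 0;  x_3 = (x_2 − 0)/2 = -1/13
Digits: (1, 0, 0).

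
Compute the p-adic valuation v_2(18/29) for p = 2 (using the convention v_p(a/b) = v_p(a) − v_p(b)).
v_2(18/29) = 1

Factor powers of 2 from the numerator and denominator of the reduced fraction: 18 = 2^1 · 9 and 29 = 2^0 · 29. Apply v_p(a/b) = v_p(a) − v_p(b): v_2(18/29) = 1 − 0 = 1.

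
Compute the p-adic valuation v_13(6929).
v_13(6929) = 2

v_13(n) is the largest exponent k such that 13^k divides n. Factor out: 6929 = 13^2 · 41. (Sign doesn't affect v_p.) So v_13(6929) = 2.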